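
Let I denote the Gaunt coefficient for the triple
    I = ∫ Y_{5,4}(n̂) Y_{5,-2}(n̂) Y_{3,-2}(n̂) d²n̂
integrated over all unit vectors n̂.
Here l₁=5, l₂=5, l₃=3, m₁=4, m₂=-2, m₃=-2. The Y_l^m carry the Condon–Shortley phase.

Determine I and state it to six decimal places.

l₁+l₂+l₃=13 is odd: 3j(l;000)=0 ⇒ I=0

0.000000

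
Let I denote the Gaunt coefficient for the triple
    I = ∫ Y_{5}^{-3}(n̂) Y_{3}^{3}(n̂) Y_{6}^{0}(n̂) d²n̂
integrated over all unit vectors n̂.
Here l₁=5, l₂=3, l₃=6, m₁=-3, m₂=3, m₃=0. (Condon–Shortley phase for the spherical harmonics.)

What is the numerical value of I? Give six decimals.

Rules hold: Σm=0, L=14 even, 2≤6≤8.
N = 11·7·13 = 1001
Δ = 2!·8!·4!/15! = 1/675675
Racah Σ t=0..2: t=0:+1/8640 t=1:−1/2304 t=2:+1/8640 = -7/34560
⇒ 3j(5 3 6; 0 0 0)² = 7/429, sgn -1
Racah Σ t=2..2: t=2:+1/69120 = 1/69120
⇒ 3j(5 3 6; -3 3 0)² = 4/429, sgn +1
4πI² = N·(3j₀)²·(3jₘ)² = 196/1287
I = -1·√(0.152292/4π) = -0.11008644

-0.110086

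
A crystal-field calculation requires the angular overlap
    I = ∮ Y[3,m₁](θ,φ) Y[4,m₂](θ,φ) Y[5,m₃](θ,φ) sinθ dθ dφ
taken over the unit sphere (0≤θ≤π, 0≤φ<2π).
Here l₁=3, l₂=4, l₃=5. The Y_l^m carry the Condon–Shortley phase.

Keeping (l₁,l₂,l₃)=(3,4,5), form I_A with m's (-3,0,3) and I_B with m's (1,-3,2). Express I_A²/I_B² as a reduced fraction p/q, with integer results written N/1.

Same 3,4,5: normalisation and zero-m 3j drop out of the ratio.
A: Δ: 2! 4! 6! / 13! → 1/180180; sum: t=2:+1/2304 = 1/2304; 3j²(3 4 5; -3 0 3) = Δ·Π!·Σ² = 5/143  (sign +1)
B: Δ: 2! 4! 6! / 13! → 1/180180; sum: t=0:+1/960 t=1:−1/4320 = 7/8640; 3j²(3 4 5; 1 -3 2) = Δ·Π!·Σ² = 343/12870  (sign -1)
I_A²/I_B² = (5/143)/(343/12870) = 450/343

450/343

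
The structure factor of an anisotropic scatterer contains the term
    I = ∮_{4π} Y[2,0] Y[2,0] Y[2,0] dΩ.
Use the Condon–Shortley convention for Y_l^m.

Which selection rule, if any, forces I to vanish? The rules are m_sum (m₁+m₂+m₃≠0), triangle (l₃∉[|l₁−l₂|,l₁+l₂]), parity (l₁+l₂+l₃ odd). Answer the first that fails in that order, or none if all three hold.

azimuthal sum: 0 + 0 + 0 = 0  ✓
0 ≤ 2 ≤ 4 (triangle on l)  ✓
L = 2 + 2 + 2 = 6 (even)  ✓

none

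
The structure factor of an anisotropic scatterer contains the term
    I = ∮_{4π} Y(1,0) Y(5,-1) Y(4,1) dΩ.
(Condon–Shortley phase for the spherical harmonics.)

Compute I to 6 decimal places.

m-sum 0 ✓  L=10 even ✓  4≤4≤6 ✓
Π(2lᵢ+1) = 3×11×9 = 297
triangle coeff Δ(1,5,4) = 1/495
Σ_t [1,1]: t=1:−1/576 = -1/576
(3j)²=5/99 [(1 5 4; 0 0 0)], sign=-1
Σ_t [1,1]: t=1:−1/720 = -1/720
(3j)²=8/165 [(1 5 4; 0 -1 1)], sign=+1
⇒ 4πI² = 8/11
I = (-1)√(8/11/(4π)) = -0.24057125

-0.240571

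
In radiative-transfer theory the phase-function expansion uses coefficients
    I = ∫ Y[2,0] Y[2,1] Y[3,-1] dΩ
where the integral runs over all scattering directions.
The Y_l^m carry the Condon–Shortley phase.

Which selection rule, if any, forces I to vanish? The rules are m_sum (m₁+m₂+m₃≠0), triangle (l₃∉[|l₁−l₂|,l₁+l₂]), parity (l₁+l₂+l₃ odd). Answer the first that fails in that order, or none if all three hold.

azimuthal sum: 0 + 1 − 1 = 0  ✓
0 ≤ 3 ≤ 4 (triangle on l)  ✓
L = 2 + 2 + 3 = 7 (odd)  ✗

parity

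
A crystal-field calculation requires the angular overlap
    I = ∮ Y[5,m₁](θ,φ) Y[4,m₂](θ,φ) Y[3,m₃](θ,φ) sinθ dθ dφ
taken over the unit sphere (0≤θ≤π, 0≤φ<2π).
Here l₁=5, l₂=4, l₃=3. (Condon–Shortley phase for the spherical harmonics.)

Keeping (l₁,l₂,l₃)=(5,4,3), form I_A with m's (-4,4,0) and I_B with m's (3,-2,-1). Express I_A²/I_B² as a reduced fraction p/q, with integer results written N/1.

56/27

Shared (l₁,l₂,l₃)=(5,4,3): N and (l;000)² cancel in I_A²/I_B².
A: Δ = 6!·4!·2!/13! = 1/180180; Racah Σ t=6..6: t=6:+1/8640 = 1/8640; ⇒ 3j(5 4 3; -4 4 0)² = 28/715, sgn -1
B: Δ = 6!·4!·2!/13! = 1/180180; Racah Σ t=0..2: t=0:+1/5760 t=1:−1/720 t=2:+1/2304 = -1/1280; ⇒ 3j(5 4 3; 3 -2 -1)² = 27/1430, sgn -1
I_A²/I_B² = (28/715)/(27/1430) = 56/27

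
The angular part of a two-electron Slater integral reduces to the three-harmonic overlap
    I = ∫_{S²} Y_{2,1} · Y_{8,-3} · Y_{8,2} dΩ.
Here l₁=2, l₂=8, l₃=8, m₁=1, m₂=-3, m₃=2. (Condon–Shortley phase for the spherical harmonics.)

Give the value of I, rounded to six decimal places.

-0.110109

Checks pass: Σm=0; 18 even; l₃=8∈[6,10].
(2·2+1)(2·8+1)(2·8+1) = 1445
Δ: 2! 2! 14! / 19! → 1/348840
sum: t=0:+1/116121600 t=1:−1/25401600 t=2:+1/116121600 = -1/45158400
3j²(2 8 8; 0 0 0) = Δ·Π!·Σ² = 24/1615  (sign -1)
sum: t=0:+1/87091200 t=1:−1/174182400 = 1/174182400
3j²(2 8 8; 1 -3 2) = Δ·Π!·Σ² = 55/7752  (sign +1)
combine: 4πI² = 1445·24/1615·55/7752 = 55/361
take √, sign -1: I = -0.11010900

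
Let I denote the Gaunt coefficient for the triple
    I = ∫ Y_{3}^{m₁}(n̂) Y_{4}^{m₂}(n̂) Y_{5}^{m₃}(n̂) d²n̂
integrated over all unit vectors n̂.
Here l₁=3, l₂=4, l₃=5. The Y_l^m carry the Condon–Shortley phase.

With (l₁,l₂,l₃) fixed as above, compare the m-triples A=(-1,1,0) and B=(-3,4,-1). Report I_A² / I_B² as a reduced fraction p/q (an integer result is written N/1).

l's match ⇒ only the (l;m) 3-j factors differ between A and B.
A: triangle coeff Δ(3,4,5) = 1/180180; Σ_t [0,2]: t=0:+1/5760 t=1:−1/288 t=2:+1/288 = 1/5760; (3j)²=1/12012 [(3 4 5; -1 1 0)], sign=-1
B: triangle coeff Δ(3,4,5) = 1/180180; Σ_t [2,2]: t=2:+1/34560 = 1/34560; (3j)²=1/429 [(3 4 5; -3 4 -1)], sign=+1
I_A²/I_B² = (1/12012)/(1/429) = 1/28

1/28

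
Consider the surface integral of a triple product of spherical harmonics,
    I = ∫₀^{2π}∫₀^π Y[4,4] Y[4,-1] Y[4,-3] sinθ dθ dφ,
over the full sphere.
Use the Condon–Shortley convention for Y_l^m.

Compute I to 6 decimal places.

Checks pass: Σm=0; 12 even; l₃=4∈[0,8].
(2·4+1)(2·4+1)(2·4+1) = 729
Δ: 4! 4! 4! / 13! → 1/450450
sum: t=0:+1/13824 t=1:−1/216 t=2:+1/64 t=3:−1/216 t=4:+1/13824 = 5/768
3j²(4 4 4; 0 0 0) = Δ·Π!·Σ² = 18/1001  (sign +1)
sum: t=0:+1/3456 = 1/3456
3j²(4 4 4; 4 -1 -3) = Δ·Π!·Σ² = 35/1287  (sign -1)
combine: 4πI² = 729·18/1001·35/1287 = 7290/20449
take √, sign -1: I = -0.16843130

-0.168431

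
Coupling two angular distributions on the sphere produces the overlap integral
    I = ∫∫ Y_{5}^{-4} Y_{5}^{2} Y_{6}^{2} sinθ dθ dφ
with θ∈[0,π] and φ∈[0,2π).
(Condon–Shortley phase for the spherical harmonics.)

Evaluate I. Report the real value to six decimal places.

Checks pass: Σm=0; 16 even; l₃=6∈[0,10].
(2·5+1)(2·5+1)(2·6+1) = 1573
Δ: 4! 6! 6! / 17! → 1/28588560
sum: t=0:+1/345600 t=1:−1/13824 t=2:+1/5184 t=3:−1/13824 t=4:+1/345600 = 7/129600
3j²(5 5 6; 0 0 0) = Δ·Π!·Σ² = 80/7293  (sign +1)
sum: t=3:−1/207360 t=4:+1/103680 = 1/207360
3j²(5 5 6; -4 2 2) = Δ·Π!·Σ² = 21/2431  (sign +1)
combine: 4πI² = 1573·80/7293·21/2431 = 560/3757
take √, sign +1: I = 0.10891018

0.108910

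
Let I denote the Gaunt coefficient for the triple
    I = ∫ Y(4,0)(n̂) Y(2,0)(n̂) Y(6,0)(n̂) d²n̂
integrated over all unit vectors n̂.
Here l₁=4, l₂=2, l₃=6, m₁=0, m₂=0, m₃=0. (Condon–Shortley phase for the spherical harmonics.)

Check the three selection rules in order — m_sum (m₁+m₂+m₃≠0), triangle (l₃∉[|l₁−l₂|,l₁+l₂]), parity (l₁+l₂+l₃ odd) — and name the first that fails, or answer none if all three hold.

azimuthal sum: 0 + 0 + 0 = 0  ✓
2 ≤ 6 ≤ 6 (triangle on l)  ✓
L = 4 + 2 + 6 = 12 (even)  ✓

none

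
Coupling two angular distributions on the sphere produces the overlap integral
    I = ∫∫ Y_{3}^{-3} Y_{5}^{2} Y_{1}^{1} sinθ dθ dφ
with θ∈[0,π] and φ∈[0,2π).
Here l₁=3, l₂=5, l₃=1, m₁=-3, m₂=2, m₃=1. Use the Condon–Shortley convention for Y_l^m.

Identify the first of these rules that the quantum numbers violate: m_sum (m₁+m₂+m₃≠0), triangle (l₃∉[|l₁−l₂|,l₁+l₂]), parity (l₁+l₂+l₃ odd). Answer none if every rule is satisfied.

m₁+m₂+m₃ = -3 + 2 + 1 = 0  ✓
triangle: |3−5|=2 ≤ l₃=1 ≤ 3+5=8  ✗
parity: l₁+l₂+l₃ = 9 is odd

triangle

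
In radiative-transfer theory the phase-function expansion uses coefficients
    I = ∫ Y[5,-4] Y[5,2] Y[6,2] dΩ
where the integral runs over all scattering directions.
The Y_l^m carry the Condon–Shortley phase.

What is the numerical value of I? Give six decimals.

Rules hold: Σm=0, L=16 even, 0≤6≤10.
N = 11·11·13 = 1573
Δ = 4!·6!·6!/17! = 1/28588560
Racah Σ t=0..4: t=0:+1/345600 t=1:−1/13824 t=2:+1/5184 t=3:−1/13824 t=4:+1/345600 = 7/129600
⇒ 3j(5 5 6; 0 0 0)² = 80/7293, sgn +1
Racah Σ t=3..4: t=3:−1/207360 t=4:+1/103680 = 1/207360
⇒ 3j(5 5 6; -4 2 2)² = 21/2431, sgn +1
4πI² = N·(3j₀)²·(3jₘ)² = 560/3757
I = +1·√(0.149055/4π) = 0.10891018

0.108910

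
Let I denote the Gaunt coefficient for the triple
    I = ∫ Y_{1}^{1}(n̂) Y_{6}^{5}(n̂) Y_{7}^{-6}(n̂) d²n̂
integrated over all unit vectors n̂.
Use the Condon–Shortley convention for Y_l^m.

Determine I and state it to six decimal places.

0.309019

Rules hold: Σm=0, L=14 even, 5≤7≤7.
N = 3·13·15 = 585
Δ = 0!·2!·12!/15! = 1/1365
Racah Σ t=0..0: t=0:+1/518400 = 1/518400
⇒ 3j(1 6 7; 0 0 0)² = 7/195, sgn -1
Racah Σ t=0..0: t=0:+1/79833600 = 1/79833600
⇒ 3j(1 6 7; 1 5 -6)² = 2/35, sgn -1
4πI² = N·(3j₀)²·(3jₘ)² = 6/5
I = +1·√(1.2/4π) = 0.30901936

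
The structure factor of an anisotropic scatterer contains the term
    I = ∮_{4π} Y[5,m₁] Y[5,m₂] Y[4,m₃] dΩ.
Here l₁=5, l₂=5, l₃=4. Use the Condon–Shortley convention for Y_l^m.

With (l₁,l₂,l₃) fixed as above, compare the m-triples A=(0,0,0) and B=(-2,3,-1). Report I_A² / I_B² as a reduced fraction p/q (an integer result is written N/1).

6/5

l's match ⇒ only the (l;m) 3-j factors differ between A and B.
A: triangle coeff Δ(5,5,4) = 1/3153150; Σ_t [1,5]: t=1:−1/69120 t=2:+1/1728 t=3:−1/576 t=4:+1/1728 t=5:−1/69120 = -7/11520; (3j)²=2/143 [(5 5 4; 0 0 0)], sign=-1
B: triangle coeff Δ(5,5,4) = 1/3153150; Σ_t [4,6]: t=4:+1/6912 t=5:−1/2880 t=6:+1/17280 = -1/6912; (3j)²=5/429 [(5 5 4; -2 3 -1)], sign=+1
I_A²/I_B² = (2/143)/(5/429) = 6/5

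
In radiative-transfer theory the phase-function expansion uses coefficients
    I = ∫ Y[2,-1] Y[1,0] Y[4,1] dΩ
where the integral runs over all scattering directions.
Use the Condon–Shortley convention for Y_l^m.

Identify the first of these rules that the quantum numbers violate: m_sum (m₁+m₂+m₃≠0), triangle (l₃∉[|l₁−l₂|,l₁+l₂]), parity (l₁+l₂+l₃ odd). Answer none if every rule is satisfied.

Σmᵢ = 0  ✓
l₃∈[|l₁−l₂|,l₁+l₂]=[1,3], have l₃=4  ✗
Σlᵢ = 7 ⇒ odd

triangle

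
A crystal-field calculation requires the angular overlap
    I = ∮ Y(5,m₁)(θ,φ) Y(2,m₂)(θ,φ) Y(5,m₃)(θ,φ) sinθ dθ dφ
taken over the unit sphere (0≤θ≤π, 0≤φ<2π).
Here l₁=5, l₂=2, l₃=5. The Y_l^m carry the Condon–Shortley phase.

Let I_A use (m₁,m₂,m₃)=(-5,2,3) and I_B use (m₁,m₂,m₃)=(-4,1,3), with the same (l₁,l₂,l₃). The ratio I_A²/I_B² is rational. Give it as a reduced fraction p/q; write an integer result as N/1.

10/49

Shared (l₁,l₂,l₃)=(5,2,5): N and (l;000)² cancel in I_A²/I_B².
A: Δ = 2!·8!·2!/13! = 1/38610; Racah Σ t=2..2: t=2:+1/161280 = 1/161280; ⇒ 3j(5 2 5; -5 2 3)² = 1/143, sgn +1
B: Δ = 2!·8!·2!/13! = 1/38610; Racah Σ t=1..2: t=1:−1/80640 t=2:+1/10080 = 1/11520; ⇒ 3j(5 2 5; -4 1 3)² = 49/1430, sgn +1
I_A²/I_B² = (1/143)/(49/1430) = 10/49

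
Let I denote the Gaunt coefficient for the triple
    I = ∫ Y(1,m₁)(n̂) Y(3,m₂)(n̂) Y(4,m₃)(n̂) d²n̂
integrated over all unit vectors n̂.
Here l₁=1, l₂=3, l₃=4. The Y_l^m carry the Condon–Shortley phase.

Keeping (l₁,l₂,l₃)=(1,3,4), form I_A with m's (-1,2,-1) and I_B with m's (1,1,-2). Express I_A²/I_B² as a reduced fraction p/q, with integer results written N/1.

l's match ⇒ only the (l;m) 3-j factors differ between A and B.
A: triangle coeff Δ(1,3,4) = 1/252; Σ_t [0,0]: t=0:+1/240 = 1/240; (3j)²=1/84 [(1 3 4; -1 2 -1)], sign=-1
B: triangle coeff Δ(1,3,4) = 1/252; Σ_t [0,0]: t=0:+1/96 = 1/96; (3j)²=5/84 [(1 3 4; 1 1 -2)], sign=+1
I_A²/I_B² = (1/84)/(5/84) = 1/5

1/5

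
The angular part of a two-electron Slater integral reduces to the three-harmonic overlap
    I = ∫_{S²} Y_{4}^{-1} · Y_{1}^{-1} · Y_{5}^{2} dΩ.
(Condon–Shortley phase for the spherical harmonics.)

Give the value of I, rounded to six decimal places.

Checks pass: Σm=0; 10 even; l₃=5∈[3,5].
(2·4+1)(2·1+1)(2·5+1) = 297
Δ: 0! 8! 2! / 11! → 1/495
sum: t=0:+1/576 = 1/576
3j²(4 1 5; 0 0 0) = Δ·Π!·Σ² = 5/99  (sign -1)
sum: t=0:+1/1440 = 1/1440
3j²(4 1 5; -1 -1 2) = Δ·Π!·Σ² = 7/165  (sign -1)
combine: 4πI² = 297·5/99·7/165 = 7/11
take √, sign +1: I = 0.22503380

0.225034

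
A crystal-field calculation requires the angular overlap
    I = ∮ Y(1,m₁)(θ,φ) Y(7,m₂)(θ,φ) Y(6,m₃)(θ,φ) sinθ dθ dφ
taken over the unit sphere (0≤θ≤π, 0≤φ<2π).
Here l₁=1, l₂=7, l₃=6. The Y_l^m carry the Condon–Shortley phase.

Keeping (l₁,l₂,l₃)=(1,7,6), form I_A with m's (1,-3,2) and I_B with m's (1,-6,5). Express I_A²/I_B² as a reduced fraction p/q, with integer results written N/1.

Shared (l₁,l₂,l₃)=(1,7,6): N and (l;000)² cancel in I_A²/I_B².
A: Δ = 2!·0!·12!/15! = 1/1365; Racah Σ t=0..0: t=0:+1/1935360 = 1/1935360; ⇒ 3j(1 7 6; 1 -3 2)² = 3/91, sgn +1
B: Δ = 2!·0!·12!/15! = 1/1365; Racah Σ t=0..0: t=0:+1/79833600 = 1/79833600; ⇒ 3j(1 7 6; 1 -6 5)² = 2/35, sgn -1
I_A²/I_B² = (3/91)/(2/35) = 15/26

15/26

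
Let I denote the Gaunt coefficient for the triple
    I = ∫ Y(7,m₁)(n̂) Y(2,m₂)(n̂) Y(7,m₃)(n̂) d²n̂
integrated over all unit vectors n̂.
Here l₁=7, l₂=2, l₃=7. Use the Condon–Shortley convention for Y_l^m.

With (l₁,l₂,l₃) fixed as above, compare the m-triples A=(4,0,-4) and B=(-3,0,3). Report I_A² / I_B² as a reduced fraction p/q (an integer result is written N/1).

Same 7,2,7: normalisation and zero-m 3j drop out of the ratio.
A: Δ: 2! 12! 2! / 17! → 1/185640; sum: t=0:+1/8709120 t=1:−1/7257600 t=2:+1/159667200 = -1/59875200; 3j²(7 2 7; 4 0 -4) = Δ·Π!·Σ² = 8/23205  (sign +1)
B: Δ: 2! 12! 2! / 17! → 1/185640; sum: t=0:+1/29030400 t=1:−1/2177280 t=2:+1/3870720 = -29/174182400; 3j²(7 2 7; -3 0 3) = Δ·Π!·Σ² = 841/185640  (sign -1)
I_A²/I_B² = (8/23205)/(841/185640) = 64/841

64/841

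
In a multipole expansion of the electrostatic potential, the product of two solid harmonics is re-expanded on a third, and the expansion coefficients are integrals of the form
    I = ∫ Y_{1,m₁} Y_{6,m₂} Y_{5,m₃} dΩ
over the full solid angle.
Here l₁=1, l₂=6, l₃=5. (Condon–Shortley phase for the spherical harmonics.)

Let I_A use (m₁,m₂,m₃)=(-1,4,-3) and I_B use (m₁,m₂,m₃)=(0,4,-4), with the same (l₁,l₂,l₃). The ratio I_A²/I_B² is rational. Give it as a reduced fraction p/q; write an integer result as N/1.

l's match ⇒ only the (l;m) 3-j factors differ between A and B.
A: triangle coeff Δ(1,6,5) = 1/858; Σ_t [2,2]: t=2:+1/161280 = 1/161280; (3j)²=15/286 [(1 6 5; -1 4 -3)], sign=+1
B: triangle coeff Δ(1,6,5) = 1/858; Σ_t [1,1]: t=1:−1/362880 = -1/362880; (3j)²=10/429 [(1 6 5; 0 4 -4)], sign=+1
I_A²/I_B² = (15/286)/(10/429) = 9/4

9/4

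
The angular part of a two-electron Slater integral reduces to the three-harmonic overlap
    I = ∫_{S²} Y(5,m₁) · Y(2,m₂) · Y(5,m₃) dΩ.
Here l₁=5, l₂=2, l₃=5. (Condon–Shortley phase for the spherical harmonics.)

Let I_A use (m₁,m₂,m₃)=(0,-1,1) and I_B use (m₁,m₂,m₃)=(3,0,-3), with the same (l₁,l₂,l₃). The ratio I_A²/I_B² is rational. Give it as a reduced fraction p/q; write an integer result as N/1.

5/1

Same 5,2,5: normalisation and zero-m 3j drop out of the ratio.
A: Δ: 2! 8! 2! / 13! → 1/38610; sum: t=0:+1/1440 t=1:−1/1152 = -1/5760; 3j²(5 2 5; 0 -1 1) = Δ·Π!·Σ² = 1/858  (sign -1)
B: Δ: 2! 8! 2! / 13! → 1/38610; sum: t=0:+1/5760 t=1:−1/5040 t=2:+1/161280 = -1/53760; 3j²(5 2 5; 3 0 -3) = Δ·Π!·Σ² = 1/4290  (sign -1)
I_A²/I_B² = (1/858)/(1/4290) = 5/1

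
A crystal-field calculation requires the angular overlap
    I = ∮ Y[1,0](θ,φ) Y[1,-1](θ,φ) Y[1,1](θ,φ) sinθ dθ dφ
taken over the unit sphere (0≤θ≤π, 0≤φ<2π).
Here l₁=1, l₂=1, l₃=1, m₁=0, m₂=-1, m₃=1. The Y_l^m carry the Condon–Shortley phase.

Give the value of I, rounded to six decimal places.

0.000000

l₁+l₂+l₃=3 is odd: 3j(l;000)=0 ⇒ I=0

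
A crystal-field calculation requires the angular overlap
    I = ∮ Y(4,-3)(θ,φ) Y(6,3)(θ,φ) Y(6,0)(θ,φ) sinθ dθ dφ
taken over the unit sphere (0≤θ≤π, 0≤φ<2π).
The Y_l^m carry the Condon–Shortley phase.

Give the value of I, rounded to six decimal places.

Rules hold: Σm=0, L=16 even, 2≤6≤10.
N = 9·13·13 = 1521
Δ = 4!·4!·8!/17! = 1/15315300
Racah Σ t=0..4: t=0:+1/829440 t=1:−1/25920 t=2:+1/9216 t=3:−1/25920 t=4:+1/829440 = 7/207360
⇒ 3j(4 6 6; 0 0 0)² = 28/2431, sgn +1
Racah Σ t=3..4: t=3:−1/207360 t=4:+1/103680 = 1/207360
⇒ 3j(4 6 6; -3 3 0)² = 21/2431, sgn +1
4πI² = N·(3j₀)²·(3jₘ)² = 5292/34969
I = +1·√(0.151334/4π) = 0.10973960

0.109740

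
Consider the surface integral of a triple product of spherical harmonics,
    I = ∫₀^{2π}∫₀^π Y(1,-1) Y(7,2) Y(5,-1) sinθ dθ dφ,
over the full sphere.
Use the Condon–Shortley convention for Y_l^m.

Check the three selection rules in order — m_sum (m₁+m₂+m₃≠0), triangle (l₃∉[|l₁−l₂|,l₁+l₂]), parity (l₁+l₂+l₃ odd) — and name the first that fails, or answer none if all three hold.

azimuthal sum: -1 + 2 − 1 = 0  ✓
6 ≤ 5 ≤ 8 (triangle on l)  ✗
L = 1 + 7 + 5 = 13 (odd)

triangle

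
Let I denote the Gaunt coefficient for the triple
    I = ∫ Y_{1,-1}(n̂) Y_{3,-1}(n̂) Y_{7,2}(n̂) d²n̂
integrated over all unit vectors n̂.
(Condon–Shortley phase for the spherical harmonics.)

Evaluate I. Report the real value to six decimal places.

triangle: need 2≤l₃≤4, have 7; I=0

0.000000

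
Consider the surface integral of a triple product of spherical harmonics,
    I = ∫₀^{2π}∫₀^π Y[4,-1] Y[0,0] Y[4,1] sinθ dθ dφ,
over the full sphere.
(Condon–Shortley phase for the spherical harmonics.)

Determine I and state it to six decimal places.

Checks pass: Σm=0; 8 even; l₃=4∈[4,4].
(2·4+1)(2·0+1)(2·4+1) = 81
Δ: 0! 8! 0! / 9! → 1/9
sum: t=0:+1/576 = 1/576
3j²(4 0 4; 0 0 0) = Δ·Π!·Σ² = 1/9  (sign +1)
sum: t=0:+1/720 = 1/720
3j²(4 0 4; -1 0 1) = Δ·Π!·Σ² = 1/9  (sign -1)
combine: 4πI² = 81·1/9·1/9 = 1/1
take √, sign -1: I = -0.28209479

-0.282095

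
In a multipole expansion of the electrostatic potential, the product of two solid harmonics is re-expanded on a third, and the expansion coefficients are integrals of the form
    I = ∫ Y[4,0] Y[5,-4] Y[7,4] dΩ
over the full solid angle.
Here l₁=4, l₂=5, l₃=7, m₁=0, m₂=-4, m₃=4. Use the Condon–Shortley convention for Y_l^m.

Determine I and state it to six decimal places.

m-sum 0 ✓  L=16 even ✓  1≤7≤9 ✓
Π(2lᵢ+1) = 9×11×15 = 1485
triangle coeff Δ(4,5,7) = 1/6126120
Σ_t [0,2]: t=0:+1/69120 t=1:−1/20736 t=2:+1/69120 = -1/51840
(3j)²=280/21879 [(4 5 7; 0 0 0)], sign=+1
Σ_t [0,1]: t=0:+1/483840 t=1:−1/1451520 = 1/725760
(3j)²=24/1547 [(4 5 7; 0 -4 4)], sign=-1
⇒ 4πI² = 14400/48841
I = (-1)√(14400/48841/(4π)) = -0.15317364

-0.153174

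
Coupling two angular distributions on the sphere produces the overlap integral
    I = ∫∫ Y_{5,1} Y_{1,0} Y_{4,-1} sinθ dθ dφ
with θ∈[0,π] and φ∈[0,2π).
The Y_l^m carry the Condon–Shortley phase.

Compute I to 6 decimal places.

-0.240571

m-sum 0 ✓  L=10 even ✓  4≤4≤6 ✓
Π(2lᵢ+1) = 11×3×9 = 297
triangle coeff Δ(5,1,4) = 1/495
Σ_t [1,1]: t=1:−1/576 = -1/576
(3j)²=5/99 [(5 1 4; 0 0 0)], sign=-1
Σ_t [1,1]: t=1:−1/720 = -1/720
(3j)²=8/165 [(5 1 4; 1 0 -1)], sign=+1
⇒ 4πI² = 8/11
I = (-1)√(8/11/(4π)) = -0.24057125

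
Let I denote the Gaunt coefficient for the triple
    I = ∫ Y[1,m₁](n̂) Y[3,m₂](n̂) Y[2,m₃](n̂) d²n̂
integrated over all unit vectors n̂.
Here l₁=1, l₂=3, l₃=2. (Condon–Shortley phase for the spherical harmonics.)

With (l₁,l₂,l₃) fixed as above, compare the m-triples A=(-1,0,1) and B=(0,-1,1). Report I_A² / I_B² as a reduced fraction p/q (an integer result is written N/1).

3/8

l's match ⇒ only the (l;m) 3-j factors differ between A and B.
A: triangle coeff Δ(1,3,2) = 1/105; Σ_t [2,2]: t=2:+1/12 = 1/12; (3j)²=1/35 [(1 3 2; -1 0 1)], sign=-1
B: triangle coeff Δ(1,3,2) = 1/105; Σ_t [1,1]: t=1:−1/6 = -1/6; (3j)²=8/105 [(1 3 2; 0 -1 1)], sign=+1
I_A²/I_B² = (1/35)/(8/105) = 3/8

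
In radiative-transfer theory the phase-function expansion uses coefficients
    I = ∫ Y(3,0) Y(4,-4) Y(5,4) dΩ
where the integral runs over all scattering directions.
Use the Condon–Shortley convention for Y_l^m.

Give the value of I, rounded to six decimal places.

m-sum 0 ✓  L=12 even ✓  1≤5≤7 ✓
Π(2lᵢ+1) = 7×9×11 = 693
triangle coeff Δ(3,4,5) = 1/180180
Σ_t [0,2]: t=0:+1/576 t=1:−1/144 t=2:+1/576 = -1/288
(3j)²=20/1001 [(3 4 5; 0 0 0)], sign=+1
Σ_t [0,0]: t=0:+1/8640 = 1/8640
(3j)²=28/715 [(3 4 5; 0 -4 4)], sign=-1
⇒ 4πI² = 1008/1859
I = (-1)√(1008/1859/(4π)) = -0.20772350

-0.207724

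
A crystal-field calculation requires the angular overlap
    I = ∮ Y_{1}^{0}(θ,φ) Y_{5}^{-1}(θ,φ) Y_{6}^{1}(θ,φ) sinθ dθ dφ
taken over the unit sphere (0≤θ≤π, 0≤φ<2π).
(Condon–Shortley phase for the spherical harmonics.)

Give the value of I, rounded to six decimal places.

-0.241725

m-sum 0 ✓  L=12 even ✓  4≤6≤6 ✓
Π(2lᵢ+1) = 3×11×13 = 429
triangle coeff Δ(1,5,6) = 1/858
Σ_t [0,0]: t=0:+1/14400 = 1/14400
(3j)²=6/143 [(1 5 6; 0 0 0)], sign=+1
Σ_t [0,0]: t=0:+1/17280 = 1/17280
(3j)²=35/858 [(1 5 6; 0 -1 1)], sign=-1
⇒ 4πI² = 105/143
I = (-1)√(105/143/(4π)) = -0.24172507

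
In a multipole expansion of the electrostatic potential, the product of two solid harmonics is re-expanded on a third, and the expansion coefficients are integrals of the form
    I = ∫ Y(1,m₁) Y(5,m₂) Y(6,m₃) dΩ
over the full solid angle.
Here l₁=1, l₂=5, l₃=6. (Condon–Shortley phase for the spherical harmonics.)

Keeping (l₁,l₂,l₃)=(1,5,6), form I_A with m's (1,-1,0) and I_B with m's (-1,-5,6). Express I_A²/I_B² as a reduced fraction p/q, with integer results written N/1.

Same 1,5,6: normalisation and zero-m 3j drop out of the ratio.
A: Δ: 0! 2! 10! / 13! → 1/858; sum: t=0:+1/34560 = 1/34560; 3j²(1 5 6; 1 -1 0) = Δ·Π!·Σ² = 5/286  (sign +1)
B: Δ: 0! 2! 10! / 13! → 1/858; sum: t=0:+1/7257600 = 1/7257600; 3j²(1 5 6; -1 -5 6) = Δ·Π!·Σ² = 1/13  (sign +1)
I_A²/I_B² = (5/286)/(1/13) = 5/22

5/22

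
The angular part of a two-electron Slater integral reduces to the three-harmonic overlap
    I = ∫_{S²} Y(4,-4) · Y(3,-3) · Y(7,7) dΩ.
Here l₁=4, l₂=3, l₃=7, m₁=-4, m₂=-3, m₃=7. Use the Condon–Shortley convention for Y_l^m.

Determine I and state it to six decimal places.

Checks pass: Σm=0; 14 even; l₃=7∈[1,7].
(2·4+1)(2·3+1)(2·7+1) = 945
Δ: 0! 8! 6! / 15! → 1/45045
sum: t=0:+1/20736 = 1/20736
3j²(4 3 7; 0 0 0) = Δ·Π!·Σ² = 35/1287  (sign -1)
sum: t=0:+1/29030400 = 1/29030400
3j²(4 3 7; -4 -3 7) = Δ·Π!·Σ² = 1/15  (sign +1)
combine: 4πI² = 945·35/1287·1/15 = 245/143
take √, sign -1: I = -0.36924115

-0.369241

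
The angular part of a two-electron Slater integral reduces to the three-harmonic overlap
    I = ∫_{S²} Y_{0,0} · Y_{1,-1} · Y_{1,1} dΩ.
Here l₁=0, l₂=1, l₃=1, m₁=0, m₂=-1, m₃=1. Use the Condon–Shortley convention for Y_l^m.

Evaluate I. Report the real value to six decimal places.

-0.282095

Rules hold: Σm=0, L=2 even, 1≤1≤1.
N = 1·3·3 = 9
Δ = 0!·0!·2!/3! = 1/3
Racah Σ t=0..0: t=0:+1/1 = 1/1
⇒ 3j(0 1 1; 0 0 0)² = 1/3, sgn -1
Racah Σ t=0..0: t=0:+1/2 = 1/2
⇒ 3j(0 1 1; 0 -1 1)² = 1/3, sgn +1
4πI² = N·(3j₀)²·(3jₘ)² = 1/1
I = -1·√(1/4π) = -0.28209479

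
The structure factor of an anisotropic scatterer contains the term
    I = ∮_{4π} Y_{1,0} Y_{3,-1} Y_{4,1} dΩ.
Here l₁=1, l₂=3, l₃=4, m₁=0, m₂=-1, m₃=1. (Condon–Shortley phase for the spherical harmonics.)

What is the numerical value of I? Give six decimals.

-0.238414

m-sum 0 ✓  L=8 even ✓  2≤4≤4 ✓
Π(2lᵢ+1) = 3×7×9 = 189
triangle coeff Δ(1,3,4) = 1/252
Σ_t [0,0]: t=0:+1/36 = 1/36
(3j)²=4/63 [(1 3 4; 0 0 0)], sign=+1
Σ_t [0,0]: t=0:+1/48 = 1/48
(3j)²=5/84 [(1 3 4; 0 -1 1)], sign=-1
⇒ 4πI² = 5/7
I = (-1)√(5/7/(4π)) = -0.23841361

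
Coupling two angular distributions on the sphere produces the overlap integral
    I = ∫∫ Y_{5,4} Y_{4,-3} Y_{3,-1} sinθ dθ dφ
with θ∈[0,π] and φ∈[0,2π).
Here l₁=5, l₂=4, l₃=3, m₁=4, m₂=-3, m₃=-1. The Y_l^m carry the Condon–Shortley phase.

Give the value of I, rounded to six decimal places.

0.042401

Rules hold: Σm=0, L=12 even, 1≤3≤9.
N = 11·9·7 = 693
Δ = 6!·4!·2!/13! = 1/180180
Racah Σ t=2..4: t=2:+1/576 t=3:−1/144 t=4:+1/576 = -1/288
⇒ 3j(5 4 3; 0 0 0)² = 20/1001, sgn +1
Racah Σ t=0..1: t=0:+1/4320 t=1:−1/5760 = 1/17280
⇒ 3j(5 4 3; 4 -3 -1)² = 7/4290, sgn +1
4πI² = N·(3j₀)²·(3jₘ)² = 42/1859
I = +1·√(0.0225928/4π) = 0.04240138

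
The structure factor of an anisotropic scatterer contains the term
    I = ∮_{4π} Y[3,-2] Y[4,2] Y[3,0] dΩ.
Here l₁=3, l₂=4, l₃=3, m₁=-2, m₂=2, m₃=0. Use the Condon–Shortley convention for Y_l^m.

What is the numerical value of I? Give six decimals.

Checks pass: Σm=0; 10 even; l₃=3∈[1,7].
(2·3+1)(2·4+1)(2·3+1) = 441
Δ: 4! 2! 4! / 11! → 1/34650
sum: t=1:−1/72 t=2:+1/16 t=3:−1/72 = 5/144
3j²(3 4 3; 0 0 0) = Δ·Π!·Σ² = 2/77  (sign -1)
sum: t=3:−1/72 t=4:+1/96 = -1/288
3j²(3 4 3; -2 2 0) = Δ·Π!·Σ² = 1/462  (sign +1)
combine: 4πI² = 441·2/77·1/462 = 3/121
take √, sign -1: I = -0.04441841

-0.044418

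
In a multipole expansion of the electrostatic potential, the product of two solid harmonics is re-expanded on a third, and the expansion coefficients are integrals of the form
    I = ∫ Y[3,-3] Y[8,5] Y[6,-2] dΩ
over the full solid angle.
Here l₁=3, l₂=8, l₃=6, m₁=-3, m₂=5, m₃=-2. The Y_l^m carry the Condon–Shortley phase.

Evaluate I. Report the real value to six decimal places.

0.000000

L=17 odd ⇒ parity kills the (l;000) factor ⇒ I = 0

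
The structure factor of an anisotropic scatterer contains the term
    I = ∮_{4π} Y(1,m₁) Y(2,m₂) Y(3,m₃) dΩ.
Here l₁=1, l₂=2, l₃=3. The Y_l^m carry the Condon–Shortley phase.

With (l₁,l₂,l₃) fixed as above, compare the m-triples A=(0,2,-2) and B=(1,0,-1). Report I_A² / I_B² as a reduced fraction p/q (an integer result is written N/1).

Same 1,2,3: normalisation and zero-m 3j drop out of the ratio.
A: Δ: 0! 2! 4! / 7! → 1/105; sum: t=0:+1/24 = 1/24; 3j²(1 2 3; 0 2 -2) = Δ·Π!·Σ² = 1/21  (sign -1)
B: Δ: 0! 2! 4! / 7! → 1/105; sum: t=0:+1/8 = 1/8; 3j²(1 2 3; 1 0 -1) = Δ·Π!·Σ² = 2/35  (sign +1)
I_A²/I_B² = (1/21)/(2/35) = 5/6

5/6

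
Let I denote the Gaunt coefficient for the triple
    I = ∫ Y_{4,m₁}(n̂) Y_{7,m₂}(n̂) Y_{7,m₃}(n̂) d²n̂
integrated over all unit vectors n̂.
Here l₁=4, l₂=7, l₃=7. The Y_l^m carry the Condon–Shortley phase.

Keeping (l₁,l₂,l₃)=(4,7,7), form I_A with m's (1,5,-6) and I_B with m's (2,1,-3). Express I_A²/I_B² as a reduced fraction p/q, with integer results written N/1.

Shared (l₁,l₂,l₃)=(4,7,7): N and (l;000)² cancel in I_A²/I_B².
A: Δ = 4!·4!·10!/19! = 1/58198140; Racah Σ t=2..3: t=2:+1/87091200 t=3:−1/52254720 = -1/130636800; ⇒ 3j(4 7 7; 1 5 -6)² = 88/20349, sgn +1
B: Δ = 4!·4!·10!/19! = 1/58198140; Racah Σ t=0..2: t=0:+1/7741440 t=1:−1/1088640 t=2:+1/1658880 = -13/69672960; ⇒ 3j(4 7 7; 2 1 -3)² = 325/149226, sgn -1
I_A²/I_B² = (88/20349)/(325/149226) = 1936/975

1936/975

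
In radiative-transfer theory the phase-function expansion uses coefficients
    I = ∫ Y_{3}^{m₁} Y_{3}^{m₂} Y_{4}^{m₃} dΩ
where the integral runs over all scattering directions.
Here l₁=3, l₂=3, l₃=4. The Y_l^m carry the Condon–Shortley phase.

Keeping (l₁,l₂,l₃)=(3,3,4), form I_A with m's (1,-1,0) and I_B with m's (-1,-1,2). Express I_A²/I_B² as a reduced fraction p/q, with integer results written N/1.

Same 3,3,4: normalisation and zero-m 3j drop out of the ratio.
A: Δ: 2! 4! 4! / 11! → 1/34650; sum: t=0:+1/32 t=1:−1/36 t=2:+1/1152 = 5/1152; 3j²(3 3 4; 1 -1 0) = Δ·Π!·Σ² = 1/1386  (sign +1)
B: Δ: 2! 4! 4! / 11! → 1/34650; sum: t=0:+1/192 t=1:−1/36 t=2:+1/192 = -5/288; 3j²(3 3 4; -1 -1 2) = Δ·Π!·Σ² = 20/693  (sign -1)
I_A²/I_B² = (1/1386)/(20/693) = 1/40

1/40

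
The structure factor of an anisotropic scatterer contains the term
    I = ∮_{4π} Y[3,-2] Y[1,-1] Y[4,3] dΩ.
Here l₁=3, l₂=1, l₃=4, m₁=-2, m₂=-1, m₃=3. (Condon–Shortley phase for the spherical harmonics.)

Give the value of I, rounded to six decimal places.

-0.282095

Checks pass: Σm=0; 8 even; l₃=4∈[2,4].
(2·3+1)(2·1+1)(2·4+1) = 189
Δ: 0! 6! 2! / 9! → 1/252
sum: t=0:+1/36 = 1/36
3j²(3 1 4; 0 0 0) = Δ·Π!·Σ² = 4/63  (sign +1)
sum: t=0:+1/240 = 1/240
3j²(3 1 4; -2 -1 3) = Δ·Π!·Σ² = 1/12  (sign -1)
combine: 4πI² = 189·4/63·1/12 = 1/1
take √, sign -1: I = -0.28209479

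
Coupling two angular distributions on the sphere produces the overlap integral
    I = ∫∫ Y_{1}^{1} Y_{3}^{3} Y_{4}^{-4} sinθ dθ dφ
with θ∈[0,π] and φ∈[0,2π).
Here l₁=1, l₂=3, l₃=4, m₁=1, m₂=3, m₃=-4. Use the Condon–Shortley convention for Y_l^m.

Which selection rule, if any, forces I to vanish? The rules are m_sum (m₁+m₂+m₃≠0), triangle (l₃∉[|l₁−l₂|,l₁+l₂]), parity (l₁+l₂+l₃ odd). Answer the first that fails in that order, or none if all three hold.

m₁+m₂+m₃ = 1 + 3 − 4 = 0  ✓
triangle: |1−3|=2 ≤ l₃=4 ≤ 1+3=4  ✓
parity: l₁+l₂+l₃ = 8 is even  ✓

none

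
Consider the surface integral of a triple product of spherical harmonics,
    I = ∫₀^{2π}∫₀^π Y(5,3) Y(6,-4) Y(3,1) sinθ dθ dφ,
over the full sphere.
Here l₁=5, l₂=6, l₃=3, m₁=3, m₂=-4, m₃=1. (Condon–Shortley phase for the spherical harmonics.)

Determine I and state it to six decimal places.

0.113950

m-sum 0 ✓  L=14 even ✓  1≤3≤11 ✓
Π(2lᵢ+1) = 11×13×7 = 1001
triangle coeff Δ(5,6,3) = 1/675675
Σ_t [3,5]: t=3:−1/8640 t=4:+1/2304 t=5:−1/8640 = 7/34560
(3j)²=7/429 [(5 6 3; 0 0 0)], sign=-1
Σ_t [0,2]: t=0:+1/322560 t=1:−1/30240 t=2:+1/69120 = -1/64512
(3j)²=10/1001 [(5 6 3; 3 -4 1)], sign=-1
⇒ 4πI² = 70/429
I = (+1)√(70/429/(4π)) = 0.11395029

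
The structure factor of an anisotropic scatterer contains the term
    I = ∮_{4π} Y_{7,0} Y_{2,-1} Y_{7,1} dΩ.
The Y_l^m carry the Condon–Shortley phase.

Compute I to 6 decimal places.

-0.026159

Rules hold: Σm=0, L=16 even, 5≤7≤9.
N = 15·5·15 = 1125
Δ = 2!·12!·2!/17! = 1/185640
Racah Σ t=0..2: t=0:+1/2419200 t=1:−1/518400 t=2:+1/2419200 = -1/907200
⇒ 3j(7 2 7; 0 0 0)² = 56/3315, sgn +1
Racah Σ t=0..1: t=0:+1/1209600 t=1:−1/1036800 = -1/7257600
⇒ 3j(7 2 7; 0 -1 1)² = 1/2210, sgn -1
4πI² = N·(3j₀)²·(3jₘ)² = 420/48841
I = -1·√(0.00859933/4π) = -0.02615938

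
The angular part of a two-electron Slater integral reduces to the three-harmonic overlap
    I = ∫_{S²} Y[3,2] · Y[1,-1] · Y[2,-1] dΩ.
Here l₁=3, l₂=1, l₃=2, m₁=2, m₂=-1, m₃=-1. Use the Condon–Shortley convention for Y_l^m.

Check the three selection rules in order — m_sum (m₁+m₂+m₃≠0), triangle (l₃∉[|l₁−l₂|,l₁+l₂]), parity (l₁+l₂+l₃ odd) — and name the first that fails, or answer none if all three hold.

none

Σmᵢ = 0  ✓
l₃∈[|l₁−l₂|,l₁+l₂]=[2,4], have l₃=2  ✓
Σlᵢ = 6 ⇒ even  ✓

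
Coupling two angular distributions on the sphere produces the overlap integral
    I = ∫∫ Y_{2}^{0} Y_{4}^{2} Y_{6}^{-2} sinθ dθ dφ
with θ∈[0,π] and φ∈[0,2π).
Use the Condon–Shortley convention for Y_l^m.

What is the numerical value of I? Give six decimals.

0.206144

Checks pass: Σm=0; 12 even; l₃=6∈[2,6].
(2·2+1)(2·4+1)(2·6+1) = 585
Δ: 0! 4! 8! / 13! → 1/6435
sum: t=0:+1/2304 = 1/2304
3j²(2 4 6; 0 0 0) = Δ·Π!·Σ² = 5/143  (sign +1)
sum: t=0:+1/5760 = 1/5760
3j²(2 4 6; 0 2 -2) = Δ·Π!·Σ² = 56/2145  (sign +1)
combine: 4πI² = 585·5/143·56/2145 = 840/1573
take √, sign +1: I = 0.20614383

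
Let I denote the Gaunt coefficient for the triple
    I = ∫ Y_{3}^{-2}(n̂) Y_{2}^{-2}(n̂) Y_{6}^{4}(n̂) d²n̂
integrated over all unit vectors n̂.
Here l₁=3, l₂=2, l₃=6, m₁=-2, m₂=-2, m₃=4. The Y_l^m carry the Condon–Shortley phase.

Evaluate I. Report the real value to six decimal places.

0.000000

|3−2|≤6≤3+2 violated ⇒ I = 0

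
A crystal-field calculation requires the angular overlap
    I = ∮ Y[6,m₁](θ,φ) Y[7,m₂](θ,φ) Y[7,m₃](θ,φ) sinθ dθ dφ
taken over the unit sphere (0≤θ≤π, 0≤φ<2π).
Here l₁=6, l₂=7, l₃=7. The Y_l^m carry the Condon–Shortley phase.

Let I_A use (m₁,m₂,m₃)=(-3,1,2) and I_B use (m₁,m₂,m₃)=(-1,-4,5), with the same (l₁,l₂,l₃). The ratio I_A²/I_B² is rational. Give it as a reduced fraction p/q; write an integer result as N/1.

500/3267

l's match ⇒ only the (l;m) 3-j factors differ between A and B.
A: triangle coeff Δ(6,7,7) = 1/2444321880; Σ_t [3,6]: t=3:−1/18662400 t=4:+1/3317760 t=5:−1/4147200 t=6:+1/37324800 = 1/29859840; (3j)²=175/138567 [(6 7 7; -3 1 2)], sign=-1
B: triangle coeff Δ(6,7,7) = 1/2444321880; Σ_t [1,3]: t=1:−1/124416000 t=2:+1/29030400 t=3:−1/69672960 = 1/82944000; (3j)²=693/83980 [(6 7 7; -1 -4 5)], sign=+1
I_A²/I_B² = (175/138567)/(693/83980) = 500/3267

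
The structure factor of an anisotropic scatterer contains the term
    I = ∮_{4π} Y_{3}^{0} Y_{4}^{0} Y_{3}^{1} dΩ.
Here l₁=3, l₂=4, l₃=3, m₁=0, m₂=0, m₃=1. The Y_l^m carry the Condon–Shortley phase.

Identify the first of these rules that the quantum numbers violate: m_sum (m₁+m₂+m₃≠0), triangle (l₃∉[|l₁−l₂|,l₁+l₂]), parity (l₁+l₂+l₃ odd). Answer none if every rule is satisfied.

m_sum

m₁+m₂+m₃ = 0 + 0 + 1 = 1  ✗
triangle: |3−4|=1 ≤ l₃=3 ≤ 3+4=7
parity: l₁+l₂+l₃ = 10 is even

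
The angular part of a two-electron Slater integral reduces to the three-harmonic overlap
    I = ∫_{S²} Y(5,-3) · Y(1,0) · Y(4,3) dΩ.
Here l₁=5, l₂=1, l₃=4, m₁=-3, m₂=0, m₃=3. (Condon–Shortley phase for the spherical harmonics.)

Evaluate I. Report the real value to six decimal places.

m-sum 0 ✓  L=10 even ✓  4≤4≤6 ✓
Π(2lᵢ+1) = 11×3×9 = 297
triangle coeff Δ(5,1,4) = 1/495
Σ_t [1,1]: t=1:−1/576 = -1/576
(3j)²=5/99 [(5 1 4; 0 0 0)], sign=-1
Σ_t [1,1]: t=1:−1/5040 = -1/5040
(3j)²=16/495 [(5 1 4; -3 0 3)], sign=+1
⇒ 4πI² = 16/33
I = (-1)√(16/33/(4π)) = -0.19642560

-0.196426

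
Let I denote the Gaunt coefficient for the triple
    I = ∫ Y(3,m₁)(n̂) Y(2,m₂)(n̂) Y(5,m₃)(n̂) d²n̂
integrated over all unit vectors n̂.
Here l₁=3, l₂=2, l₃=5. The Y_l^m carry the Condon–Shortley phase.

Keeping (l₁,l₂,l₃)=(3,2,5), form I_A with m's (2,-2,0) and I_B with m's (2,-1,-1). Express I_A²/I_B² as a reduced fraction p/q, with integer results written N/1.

l's match ⇒ only the (l;m) 3-j factors differ between A and B.
A: triangle coeff Δ(3,2,5) = 1/2310; Σ_t [0,0]: t=0:+1/2880 = 1/2880; (3j)²=1/462 [(3 2 5; 2 -2 0)], sign=-1
B: triangle coeff Δ(3,2,5) = 1/2310; Σ_t [0,0]: t=0:+1/720 = 1/720; (3j)²=4/385 [(3 2 5; 2 -1 -1)], sign=+1
I_A²/I_B² = (1/462)/(4/385) = 5/24

5/24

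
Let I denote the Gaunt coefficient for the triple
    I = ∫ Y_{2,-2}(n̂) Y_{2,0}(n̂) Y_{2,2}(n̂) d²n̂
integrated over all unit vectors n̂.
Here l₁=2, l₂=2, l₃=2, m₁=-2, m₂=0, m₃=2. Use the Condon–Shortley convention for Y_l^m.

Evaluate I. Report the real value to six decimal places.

-0.180224

m-sum 0 ✓  L=6 even ✓  0≤2≤4 ✓
Π(2lᵢ+1) = 5×5×5 = 125
triangle coeff Δ(2,2,2) = 1/630
Σ_t [0,2]: t=0:+1/8 t=1:−1/1 t=2:+1/8 = -3/4
(3j)²=2/35 [(2 2 2; 0 0 0)], sign=-1
Σ_t [2,2]: t=2:+1/8 = 1/8
(3j)²=2/35 [(2 2 2; -2 0 2)], sign=+1
⇒ 4πI² = 20/49
I = (-1)√(20/49/(4π)) = -0.18022375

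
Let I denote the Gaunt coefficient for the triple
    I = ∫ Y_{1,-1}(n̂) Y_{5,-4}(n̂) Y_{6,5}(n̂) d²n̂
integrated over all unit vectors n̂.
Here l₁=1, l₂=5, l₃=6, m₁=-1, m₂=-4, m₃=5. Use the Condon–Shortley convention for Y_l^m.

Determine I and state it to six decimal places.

-0.303018

Rules hold: Σm=0, L=12 even, 4≤6≤6.
N = 3·11·13 = 429
Δ = 0!·2!·10!/13! = 1/858
Racah Σ t=0..0: t=0:+1/14400 = 1/14400
⇒ 3j(1 5 6; 0 0 0)² = 6/143, sgn +1
Racah Σ t=0..0: t=0:+1/725760 = 1/725760
⇒ 3j(1 5 6; -1 -4 5)² = 5/78, sgn -1
4πI² = N·(3j₀)²·(3jₘ)² = 15/13
I = -1·√(1.15385/4π) = -0.30301841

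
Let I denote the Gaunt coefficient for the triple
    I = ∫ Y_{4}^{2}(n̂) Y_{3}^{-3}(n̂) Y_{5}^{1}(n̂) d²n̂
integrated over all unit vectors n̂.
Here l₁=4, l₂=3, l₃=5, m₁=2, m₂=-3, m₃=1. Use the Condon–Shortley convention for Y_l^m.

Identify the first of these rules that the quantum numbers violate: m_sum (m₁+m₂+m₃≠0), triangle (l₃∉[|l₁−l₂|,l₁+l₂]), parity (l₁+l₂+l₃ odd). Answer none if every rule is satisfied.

azimuthal sum: 2 − 3 + 1 = 0  ✓
1 ≤ 5 ≤ 7 (triangle on l)  ✓
L = 4 + 3 + 5 = 12 (even)  ✓

none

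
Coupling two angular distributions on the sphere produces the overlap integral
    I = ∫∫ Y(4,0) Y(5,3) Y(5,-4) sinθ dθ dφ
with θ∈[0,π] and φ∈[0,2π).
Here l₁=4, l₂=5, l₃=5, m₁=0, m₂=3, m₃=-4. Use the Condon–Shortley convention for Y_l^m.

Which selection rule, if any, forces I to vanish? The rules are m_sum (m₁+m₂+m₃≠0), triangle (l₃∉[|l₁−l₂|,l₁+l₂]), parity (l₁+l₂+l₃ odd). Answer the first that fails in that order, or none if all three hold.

m_sum

azimuthal sum: 0 + 3 − 4 = -1  ✗
1 ≤ 5 ≤ 9 (triangle on l)
L = 4 + 5 + 5 = 14 (even)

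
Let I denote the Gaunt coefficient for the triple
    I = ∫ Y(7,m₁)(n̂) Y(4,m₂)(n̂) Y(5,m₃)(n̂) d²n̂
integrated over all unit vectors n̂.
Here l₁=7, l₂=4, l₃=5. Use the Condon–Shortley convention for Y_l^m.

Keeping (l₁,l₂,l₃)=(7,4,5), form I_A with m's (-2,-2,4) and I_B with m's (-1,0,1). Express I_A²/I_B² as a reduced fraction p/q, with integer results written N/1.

Shared (l₁,l₂,l₃)=(7,4,5): N and (l;000)² cancel in I_A²/I_B².
A: Δ = 6!·8!·2!/17! = 1/6126120; Racah Σ t=1..2: t=1:−1/4838400 t=2:+1/483840 = 1/537600; ⇒ 3j(7 4 5; -2 -2 4)² = 2187/170170, sgn -1
B: Δ = 6!·8!·2!/17! = 1/6126120; Racah Σ t=2..4: t=2:+1/138240 t=3:−1/25920 t=4:+1/55296 = -11/829440; ⇒ 3j(7 4 5; -1 0 1)² = 11/1326, sgn -1
I_A²/I_B² = (2187/170170)/(11/1326) = 6561/4235

6561/4235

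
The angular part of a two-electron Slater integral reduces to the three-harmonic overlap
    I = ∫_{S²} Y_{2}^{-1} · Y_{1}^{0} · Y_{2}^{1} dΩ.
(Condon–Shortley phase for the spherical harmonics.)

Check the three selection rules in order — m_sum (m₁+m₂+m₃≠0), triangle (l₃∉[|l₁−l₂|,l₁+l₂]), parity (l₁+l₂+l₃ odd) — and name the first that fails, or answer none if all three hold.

parity

m₁+m₂+m₃ = -1 + 0 + 1 = 0  ✓
triangle: |2−1|=1 ≤ l₃=2 ≤ 2+1=3  ✓
parity: l₁+l₂+l₃ = 5 is odd  ✗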